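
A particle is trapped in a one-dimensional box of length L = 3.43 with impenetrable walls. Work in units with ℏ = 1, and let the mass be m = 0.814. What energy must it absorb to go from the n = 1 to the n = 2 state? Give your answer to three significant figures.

ΔE = 1.55

E_n = n²π²ℏ²/(2mL²), so ΔE = (2² − 1²) π²ℏ²/(2mL²).
ΔE = 3 × π² / (2 × 0.814 × 3.43²) = 1.546.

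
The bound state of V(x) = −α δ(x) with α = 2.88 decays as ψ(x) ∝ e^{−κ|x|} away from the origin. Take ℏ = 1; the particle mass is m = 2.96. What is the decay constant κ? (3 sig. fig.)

κ = 8.52

Integrating the TISE across x = 0 gives the cusp condition ψ'(0⁺) − ψ'(0⁻) = −(2mα/ℏ²)ψ(0).
With ψ ∝ e^{−κ|x|} this yields −2κ = −2mα/ℏ², so κ = mα/ℏ² = 8.525.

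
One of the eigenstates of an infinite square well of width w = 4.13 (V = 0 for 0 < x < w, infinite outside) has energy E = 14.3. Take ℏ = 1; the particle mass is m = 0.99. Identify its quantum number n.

n = 7

For an infinite well E_n = n²π²ℏ²/(2mw²), so n = (w/πℏ)√(2mE).
n = (4.13/π) × √(2 × 0.99 × 14.3) = 6.995 → n = 7.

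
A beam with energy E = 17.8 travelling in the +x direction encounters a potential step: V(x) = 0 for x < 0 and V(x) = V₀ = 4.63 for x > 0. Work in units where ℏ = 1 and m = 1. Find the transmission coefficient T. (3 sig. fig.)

The wavenumbers are k₁ = √(2mE)/ℏ = 5.967 on the left and k₂ = √(2m(E − V₀))/ℏ = 5.132 on the right.
Continuity of ψ and ψ′ at the step yields the reflection amplitude r = (k₁ − k₂)/(k₁ + k₂) = 0.07517; thus R = |r|² = 0.005651, T = 0.9943.

T = 0.994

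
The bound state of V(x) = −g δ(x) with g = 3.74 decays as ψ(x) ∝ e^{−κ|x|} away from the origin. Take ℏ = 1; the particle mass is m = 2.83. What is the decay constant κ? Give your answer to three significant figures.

Integrate −(ℏ²/2m)ψ'' − gδ(x)ψ = Eψ from −ε to +ε: the ψ'' term gives ψ'(0⁺) − ψ'(0⁻) and the δ term gives −(2mg/ℏ²)ψ(0).
With ψ ∝ e^{−κ|x|} this yields −2κ = −2mg/ℏ², so κ = mg/ℏ² = 10.58.

κ = 10.6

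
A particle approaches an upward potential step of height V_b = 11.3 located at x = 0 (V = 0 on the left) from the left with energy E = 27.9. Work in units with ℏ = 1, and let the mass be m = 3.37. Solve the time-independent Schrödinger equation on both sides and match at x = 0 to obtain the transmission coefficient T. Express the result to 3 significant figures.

The wavenumbers are k₁ = √(2mE)/ℏ = 13.71 on the left and k₂ = √(2m(E − V_b))/ℏ = 10.58 on the right.
Continuity of ψ and ψ′ at the step yields the reflection amplitude r = (k₁ − k₂)/(k₁ + k₂) = 0.1291; thus R = |r|² = 0.01666, T = 0.9833.

T = 0.983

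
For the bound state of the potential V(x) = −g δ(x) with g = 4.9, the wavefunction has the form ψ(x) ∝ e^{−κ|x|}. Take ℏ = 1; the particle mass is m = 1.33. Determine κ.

Integrating the TISE across x = 0 gives the cusp condition ψ'(0⁺) − ψ'(0⁻) = −(2mg/ℏ²)ψ(0).
With ψ ∝ e^{−κ|x|} this yields −2κ = −2mg/ℏ², so κ = mg/ℏ² = 6.517.

κ = 6.52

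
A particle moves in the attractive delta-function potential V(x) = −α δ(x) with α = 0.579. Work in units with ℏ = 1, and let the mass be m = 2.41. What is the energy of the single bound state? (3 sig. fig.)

E = -0.404

The bound state is ψ(x) = √κ e^{−κ|x|}. The derivative jump ψ'(0⁺) − ψ'(0⁻) = −(2mα/ℏ²)ψ(0) fixes κ = mα/ℏ² = 1.395.
Then E = −ℏ²κ²/(2m) = −mα²/(2ℏ²) = -0.4040.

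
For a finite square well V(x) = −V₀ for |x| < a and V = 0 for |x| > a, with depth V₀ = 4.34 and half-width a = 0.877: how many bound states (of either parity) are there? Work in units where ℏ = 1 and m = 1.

N = 2

Define the well-strength parameter z₀ = (a/ℏ)√(2mV₀) = 0.877 × √(2·1·4.34) = 2.584.
The even/odd transcendental equations gain one root per π/2 in z₀, giving N = 1 + ⌊2z₀/π⌋ = 1 + ⌊1.645⌋ = 2.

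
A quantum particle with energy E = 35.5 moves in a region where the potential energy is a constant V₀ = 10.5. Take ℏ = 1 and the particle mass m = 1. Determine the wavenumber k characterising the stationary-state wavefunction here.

k = 7.07

With E > V₀ the solution is oscillatory, ψ ∝ e^{±ikx} with k = √(2m(E − V₀))/ℏ.
k = √(2 × 1 × 25) = 7.071.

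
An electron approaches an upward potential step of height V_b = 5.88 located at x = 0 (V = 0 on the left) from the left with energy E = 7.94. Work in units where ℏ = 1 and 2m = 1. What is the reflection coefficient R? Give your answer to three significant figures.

On each side the TISE gives plane waves with k = √(2m(E − V))/ℏ: k₁ = √(2·½·7.94) = 2.818, k₂ = √(2·½·2.06) = 1.435.
Matching ψ and ψ′ at x = 0 gives r = (k₁ − k₂)/(k₁ + k₂), so R = r² = 0.1057 and T = 1 − R = 0.8943.

R = 0.106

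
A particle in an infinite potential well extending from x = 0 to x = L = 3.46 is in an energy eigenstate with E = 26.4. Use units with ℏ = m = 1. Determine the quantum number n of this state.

n = 8

For an infinite well E_n = n²π²ℏ²/(2mL²), so n = (L/πℏ)√(2mE).
n = (3.46/π) × √(2 × 1 × 26.4) = 8.003 → n = 8.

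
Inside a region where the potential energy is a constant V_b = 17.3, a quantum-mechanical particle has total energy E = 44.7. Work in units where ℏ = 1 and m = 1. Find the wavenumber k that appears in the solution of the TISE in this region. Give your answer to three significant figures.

k = 7.40

With E > V_b the solution is oscillatory, ψ ∝ e^{±ikx} with k = √(2m(E − V_b))/ℏ.
k = √(2 × 1 × 27.4) = 7.403.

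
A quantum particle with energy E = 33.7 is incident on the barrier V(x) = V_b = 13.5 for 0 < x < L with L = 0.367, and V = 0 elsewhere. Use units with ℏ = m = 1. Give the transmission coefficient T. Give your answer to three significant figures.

E > V_b: inside the barrier k₂ = √(2m(E − V_b))/ℏ = 6.356, k₂L = 2.333.
T = [1 + V_b² sin²(k₂L) / (4E(E − V_b))]⁻¹ = 1/1.035 = 0.966.

T = 0.966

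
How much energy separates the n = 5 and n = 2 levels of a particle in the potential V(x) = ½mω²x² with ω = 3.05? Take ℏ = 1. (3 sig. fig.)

ΔE = 9.15

E_n = ℏω(n + ½), so ΔE = (5 − 2) ℏω = 3 × 3.05 = 9.150.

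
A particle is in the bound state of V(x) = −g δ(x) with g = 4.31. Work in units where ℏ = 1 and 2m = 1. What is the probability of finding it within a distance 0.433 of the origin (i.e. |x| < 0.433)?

The normalised bound state is ψ = √κ e^{−κ|x|} with κ = mg/ℏ² = 2.155.
P(|x| < d) = ∫_{−d}^{d} κ e^{−2κ|x|} dx = 1 − e^{−2κd} = 1 − e^{−1.866} = 0.8453.

P = 0.845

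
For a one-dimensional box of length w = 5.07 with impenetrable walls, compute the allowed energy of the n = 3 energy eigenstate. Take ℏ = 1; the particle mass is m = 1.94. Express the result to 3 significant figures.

Requiring ψ(0) = ψ(w) = 0 quantises k = nπ/w, hence E_n = ℏ²k²/2m = n²π²ℏ²/(2mw²).
E_3 = 3² × π² / (2 × 1.94 × 5.07²) = 0.8906.

E = 0.891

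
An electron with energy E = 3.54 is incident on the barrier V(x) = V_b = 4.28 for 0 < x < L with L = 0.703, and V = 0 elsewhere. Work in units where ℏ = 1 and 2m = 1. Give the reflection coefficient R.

E < V_b: inside the barrier ψ ∝ e^{±κx} with κ = √(2m(V_b − E))/ℏ = 0.8602.
κL = 0.6047, sinh(κL) = 0.6423.
Matching ψ, ψ′ at both faces gives T = [1 + V_b² sinh²(κL) / (4E(V_b − E))]⁻¹ = 1/1.721 = 0.581.
R = 1 − T = 0.419.

R = 0.419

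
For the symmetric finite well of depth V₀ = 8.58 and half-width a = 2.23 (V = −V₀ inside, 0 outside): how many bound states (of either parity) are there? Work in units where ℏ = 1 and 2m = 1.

N = 5

Define the well-strength parameter z₀ = (a/ℏ)√(2mV₀) = 2.23 × √(2·0.5·8.58) = 6.532.
A new bound state (alternating even/odd) appears each time z₀ passes a multiple of π/2, so N = ⌊2z₀/π⌋ + 1 = ⌊4.158⌋ + 1 = 5.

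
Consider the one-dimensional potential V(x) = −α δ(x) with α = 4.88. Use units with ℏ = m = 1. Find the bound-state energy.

The bound state is ψ(x) = √κ e^{−κ|x|}. The derivative jump ψ'(0⁺) − ψ'(0⁻) = −(2mα/ℏ²)ψ(0) fixes κ = mα/ℏ² = 4.880.
Then E = −ℏ²κ²/(2m) = −mα²/(2ℏ²) = -11.91.

E = -11.9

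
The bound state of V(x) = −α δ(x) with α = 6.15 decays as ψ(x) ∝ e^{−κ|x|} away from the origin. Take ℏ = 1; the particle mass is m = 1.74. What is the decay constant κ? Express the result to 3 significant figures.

Integrate −(ℏ²/2m)ψ'' − αδ(x)ψ = Eψ from −ε to +ε: the ψ'' term gives ψ'(0⁺) − ψ'(0⁻) and the δ term gives −(2mα/ℏ²)ψ(0).
With ψ ∝ e^{−κ|x|} this yields −2κ = −2mα/ℏ², so κ = mα/ℏ² = 10.70.

κ = 10.7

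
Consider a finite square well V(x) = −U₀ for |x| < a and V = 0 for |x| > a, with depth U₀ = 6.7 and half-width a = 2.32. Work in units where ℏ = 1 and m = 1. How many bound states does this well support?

N = 6

The dimensionless depth is z₀ = a√(2mU₀)/ℏ = 2.32 × √(13.40) = 8.493.
A new bound state (alternating even/odd) appears each time z₀ passes a multiple of π/2, so N = ⌊2z₀/π⌋ + 1 = ⌊5.407⌋ + 1 = 6.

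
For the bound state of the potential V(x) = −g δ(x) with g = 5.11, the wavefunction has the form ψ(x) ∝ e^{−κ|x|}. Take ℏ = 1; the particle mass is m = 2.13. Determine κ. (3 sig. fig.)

Integrate −(ℏ²/2m)ψ'' − gδ(x)ψ = Eψ from −ε to +ε: the ψ'' term gives ψ'(0⁺) − ψ'(0⁻) and the δ term gives −(2mg/ℏ²)ψ(0).
With ψ ∝ e^{−κ|x|} this yields −2κ = −2mg/ℏ², so κ = mg/ℏ² = 10.88.

κ = 10.9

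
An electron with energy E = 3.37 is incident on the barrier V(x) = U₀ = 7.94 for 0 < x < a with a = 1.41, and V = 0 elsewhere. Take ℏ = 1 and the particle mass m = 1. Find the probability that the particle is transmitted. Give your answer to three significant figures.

T = 0.000775

Since E < U₀ the interior solution is evanescent with decay constant κ = √(2m(U₀ − E))/ℏ = 3.023.
κa = 4.263, sinh(κa) = 35.50.
The exact tunnelling result is T⁻¹ = 1 + U₀² sinh²(κa) / [4E(U₀ − E)] = 1290, so T = 0.000775.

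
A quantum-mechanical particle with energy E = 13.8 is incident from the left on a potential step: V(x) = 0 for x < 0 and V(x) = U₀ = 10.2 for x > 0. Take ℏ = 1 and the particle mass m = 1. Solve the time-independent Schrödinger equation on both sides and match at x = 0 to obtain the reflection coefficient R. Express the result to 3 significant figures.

The wavenumbers are k₁ = √(2mE)/ℏ = 5.254 on the left and k₂ = √(2m(E − U₀))/ℏ = 2.683 on the right.
Continuity of ψ and ψ′ at the step yields the reflection amplitude r = (k₁ − k₂)/(k₁ + k₂) = 0.3238; thus R = |r|² = 0.1049, T = 0.8951.

R = 0.105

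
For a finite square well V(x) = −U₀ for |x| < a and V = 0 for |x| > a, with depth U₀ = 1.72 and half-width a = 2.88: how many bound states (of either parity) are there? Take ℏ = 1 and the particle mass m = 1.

The dimensionless depth is z₀ = a√(2mU₀)/ℏ = 2.88 × √(3.440) = 5.342.
A new bound state (alternating even/odd) appears each time z₀ passes a multiple of π/2, so N = ⌊2z₀/π⌋ + 1 = ⌊3.401⌋ + 1 = 4.

N = 4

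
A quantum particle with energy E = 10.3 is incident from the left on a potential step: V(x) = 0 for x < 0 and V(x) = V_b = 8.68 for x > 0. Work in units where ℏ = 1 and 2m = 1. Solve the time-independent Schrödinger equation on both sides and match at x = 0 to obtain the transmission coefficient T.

T = 0.813

The wavenumbers are k₁ = √(2mE)/ℏ = 3.209 on the left and k₂ = √(2m(E − V_b))/ℏ = 1.273 on the right.
Matching ψ and ψ′ at x = 0 gives r = (k₁ − k₂)/(k₁ + k₂), so R = r² = 0.1867 and T = 1 − R = 0.8133.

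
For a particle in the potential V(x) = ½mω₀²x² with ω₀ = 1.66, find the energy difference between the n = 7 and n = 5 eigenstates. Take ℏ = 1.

ΔE = 3.32

E_n = ℏω₀(n + ½), so ΔE = (7 − 5) ℏω₀ = 2 × 1.66 = 3.320.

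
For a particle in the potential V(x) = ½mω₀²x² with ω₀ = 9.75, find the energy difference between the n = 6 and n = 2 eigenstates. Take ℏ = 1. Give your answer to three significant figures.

ΔE = 39.0

E_n = ℏω₀(n + ½), so ΔE = (6 − 2) ℏω₀ = 4 × 9.75 = 39.00.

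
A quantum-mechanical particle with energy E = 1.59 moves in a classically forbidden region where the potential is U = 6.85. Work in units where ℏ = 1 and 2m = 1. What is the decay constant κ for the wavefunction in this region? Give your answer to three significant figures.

Since E < U the TISE in this region is ψ'' = κ²ψ with κ = √(2m(U − E))/ℏ.
κ = √(2 × 0.5 × 5.26) = 2.293.

κ = 2.29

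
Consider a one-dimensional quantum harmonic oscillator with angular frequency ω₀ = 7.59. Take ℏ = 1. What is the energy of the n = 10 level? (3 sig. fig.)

E = 79.7

The oscillator eigenvalues are E_n = ℏω₀(n + ½), so E_10 = 7.59 × 10.5 = 79.70.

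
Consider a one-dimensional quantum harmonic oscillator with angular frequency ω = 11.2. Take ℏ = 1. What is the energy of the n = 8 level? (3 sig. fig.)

E = 95.2

Using E_n = (n + ½)ℏω: E_8 = 8.5 × 11.2 = 95.20.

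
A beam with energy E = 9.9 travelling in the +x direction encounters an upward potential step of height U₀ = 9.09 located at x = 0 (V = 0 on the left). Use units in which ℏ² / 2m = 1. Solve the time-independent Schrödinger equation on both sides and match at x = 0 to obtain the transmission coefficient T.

T = 0.692

The wavenumbers are k₁ = √(2mE)/ℏ = 3.146 on the left and k₂ = √(2m(E − U₀))/ℏ = 0.9000 on the right.
Continuity of ψ and ψ′ at the step yields the reflection amplitude r = (k₁ − k₂)/(k₁ + k₂) = 0.5552; thus R = |r|² = 0.3082, T = 0.6918.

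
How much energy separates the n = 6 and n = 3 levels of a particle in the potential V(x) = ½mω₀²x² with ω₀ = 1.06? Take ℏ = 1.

E_n = ℏω₀(n + ½), so ΔE = (6 − 3) ℏω₀ = 3 × 1.06 = 3.180.

ΔE = 3.18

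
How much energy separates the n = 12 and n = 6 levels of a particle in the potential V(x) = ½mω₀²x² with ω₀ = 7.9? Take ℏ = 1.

ΔE = 47.4

E_n = ℏω₀(n + ½), so ΔE = (12 − 6) ℏω₀ = 6 × 7.9 = 47.40.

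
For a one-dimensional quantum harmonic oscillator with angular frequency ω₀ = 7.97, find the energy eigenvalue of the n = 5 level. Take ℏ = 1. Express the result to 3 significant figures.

E = 43.8

The oscillator eigenvalues are E_n = ℏω₀(n + ½), so E_5 = 7.97 × 5.5 = 43.84.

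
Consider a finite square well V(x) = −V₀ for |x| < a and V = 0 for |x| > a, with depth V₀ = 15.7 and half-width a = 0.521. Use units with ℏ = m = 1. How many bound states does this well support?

N = 2

The dimensionless depth is z₀ = a√(2mV₀)/ℏ = 0.521 × √(31.40) = 2.919.
A new bound state (alternating even/odd) appears each time z₀ passes a multiple of π/2, so N = ⌊2z₀/π⌋ + 1 = ⌊1.859⌋ + 1 = 2.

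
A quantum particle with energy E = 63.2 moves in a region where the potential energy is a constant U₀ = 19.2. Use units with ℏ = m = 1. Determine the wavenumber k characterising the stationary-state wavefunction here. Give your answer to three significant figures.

With E > U₀ the solution is oscillatory, ψ ∝ e^{±ikx} with k = √(2m(E − U₀))/ℏ.
k = √(2 × 1 × 44) = 9.381.

k = 9.38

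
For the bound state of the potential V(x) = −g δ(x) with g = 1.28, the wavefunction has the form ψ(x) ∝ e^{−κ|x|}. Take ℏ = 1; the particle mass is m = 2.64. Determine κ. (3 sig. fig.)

κ = 3.38

Integrating the TISE across x = 0 gives the cusp condition ψ'(0⁺) − ψ'(0⁻) = −(2mg/ℏ²)ψ(0).
With ψ ∝ e^{−κ|x|} this yields −2κ = −2mg/ℏ², so κ = mg/ℏ² = 3.379.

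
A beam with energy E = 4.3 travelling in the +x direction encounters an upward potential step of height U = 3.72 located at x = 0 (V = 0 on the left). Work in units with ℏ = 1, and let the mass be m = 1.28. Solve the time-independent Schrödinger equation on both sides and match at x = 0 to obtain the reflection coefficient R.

On each side the TISE gives plane waves with k = √(2m(E − V))/ℏ: k₁ = √(2·1.28·4.3) = 3.318, k₂ = √(2·1.28·0.58) = 1.219.
Matching ψ and ψ′ at x = 0 gives r = (k₁ − k₂)/(k₁ + k₂), so R = r² = 0.2142 and T = 1 − R = 0.7858.

R = 0.214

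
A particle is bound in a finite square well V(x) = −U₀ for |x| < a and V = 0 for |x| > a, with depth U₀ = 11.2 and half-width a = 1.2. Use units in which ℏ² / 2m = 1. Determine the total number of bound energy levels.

N = 3

The dimensionless depth is z₀ = a√(2mU₀)/ℏ = 1.2 × √(11.20) = 4.016.
A new bound state (alternating even/odd) appears each time z₀ passes a multiple of π/2, so N = ⌊2z₀/π⌋ + 1 = ⌊2.557⌋ + 1 = 3.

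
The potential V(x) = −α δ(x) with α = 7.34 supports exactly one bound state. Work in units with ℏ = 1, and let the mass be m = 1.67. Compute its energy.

For x ≠ 0 the bound state is ψ ∝ e^{−κ|x|}; integrating the TISE across the delta gives the cusp condition 2κ = 2mα/ℏ², so κ = 12.26.
Then E = −ℏ²κ²/(2m) = −mα²/(2ℏ²) = -44.99.

E = -45.0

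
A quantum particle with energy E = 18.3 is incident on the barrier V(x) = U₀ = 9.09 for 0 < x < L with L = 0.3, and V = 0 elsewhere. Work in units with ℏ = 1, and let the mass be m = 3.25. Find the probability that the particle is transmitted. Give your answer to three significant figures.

T = 0.938

E > U₀: inside the barrier k₂ = √(2m(E − U₀))/ℏ = 7.737, k₂L = 2.321.
Matching at both interfaces gives T⁻¹ = 1 + U₀² sin²(k₂L) / [4E(E − U₀)] = 1.066, hence T = 0.938.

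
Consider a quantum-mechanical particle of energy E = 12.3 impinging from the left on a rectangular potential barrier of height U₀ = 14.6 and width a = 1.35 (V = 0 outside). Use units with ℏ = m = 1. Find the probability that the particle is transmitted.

T = 0.00649

E < U₀: inside the barrier ψ ∝ e^{±κx} with κ = √(2m(U₀ − E))/ℏ = 2.145.
κa = 2.895, sinh(κa) = 9.018.
Matching ψ, ψ′ at both faces gives T = [1 + U₀² sinh²(κa) / (4E(U₀ − E))]⁻¹ = 1/154.2 = 0.00649.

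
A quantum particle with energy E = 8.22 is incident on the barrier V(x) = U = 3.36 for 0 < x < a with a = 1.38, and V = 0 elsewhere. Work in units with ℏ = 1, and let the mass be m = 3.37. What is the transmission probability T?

Above the barrier the interior wavenumber is k₂ = √(2m(E − U))/ℏ = 5.723, giving phase k₂a = 7.898.
Matching at both interfaces gives T⁻¹ = 1 + U² sin²(k₂a) / [4E(E − U)] = 1.071, hence T = 0.934.

T = 0.934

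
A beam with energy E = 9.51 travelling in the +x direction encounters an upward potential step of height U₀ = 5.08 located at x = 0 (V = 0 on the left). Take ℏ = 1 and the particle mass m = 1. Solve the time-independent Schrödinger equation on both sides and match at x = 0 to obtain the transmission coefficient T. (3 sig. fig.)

T = 0.964

The wavenumbers are k₁ = √(2mE)/ℏ = 4.361 on the left and k₂ = √(2m(E − U₀))/ℏ = 2.977 on the right.
Continuity of ψ and ψ′ at the step yields the reflection amplitude r = (k₁ − k₂)/(k₁ + k₂) = 0.1887; thus R = |r|² = 0.03561, T = 0.9644.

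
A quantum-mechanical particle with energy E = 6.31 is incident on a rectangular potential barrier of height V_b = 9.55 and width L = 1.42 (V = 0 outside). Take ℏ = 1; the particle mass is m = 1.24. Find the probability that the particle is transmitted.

T = 0.00114

Since E < V_b the interior solution is evanescent with decay constant κ = √(2m(V_b − E))/ℏ = 2.835.
κL = 4.025, sinh(κL) = 27.99.
The exact tunnelling result is T⁻¹ = 1 + V_b² sinh²(κL) / [4E(V_b − E)] = 874.5, so T = 0.00114.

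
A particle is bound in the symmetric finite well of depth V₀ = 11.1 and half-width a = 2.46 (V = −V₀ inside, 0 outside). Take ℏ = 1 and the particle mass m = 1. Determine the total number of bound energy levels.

The dimensionless depth is z₀ = a√(2mV₀)/ℏ = 2.46 × √(22.20) = 11.59.
The even/odd transcendental equations gain one root per π/2 in z₀, giving N = 1 + ⌊2z₀/π⌋ = 1 + ⌊7.379⌋ = 8.

N = 8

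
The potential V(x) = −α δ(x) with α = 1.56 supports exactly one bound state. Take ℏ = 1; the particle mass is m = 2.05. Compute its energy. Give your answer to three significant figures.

For x ≠ 0 the bound state is ψ ∝ e^{−κ|x|}; integrating the TISE across the delta gives the cusp condition 2κ = 2mα/ℏ², so κ = 3.198.
Then E = −ℏ²κ²/(2m) = −mα²/(2ℏ²) = -2.494.

E = -2.49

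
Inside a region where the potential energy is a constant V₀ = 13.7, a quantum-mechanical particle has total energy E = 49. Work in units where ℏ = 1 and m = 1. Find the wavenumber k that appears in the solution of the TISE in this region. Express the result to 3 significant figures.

With E > V₀ the solution is oscillatory, ψ ∝ e^{±ikx} with k = √(2m(E − V₀))/ℏ.
k = √(2 × 1 × 35.3) = 8.402.

k = 8.40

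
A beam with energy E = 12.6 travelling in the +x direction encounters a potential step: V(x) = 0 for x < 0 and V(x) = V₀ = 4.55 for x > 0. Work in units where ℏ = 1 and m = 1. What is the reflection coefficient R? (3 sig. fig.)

The wavenumbers are k₁ = √(2mE)/ℏ = 5.020 on the left and k₂ = √(2m(E − V₀))/ℏ = 4.012 on the right.
Continuity of ψ and ψ′ at the step yields the reflection amplitude r = (k₁ − k₂)/(k₁ + k₂) = 0.1115; thus R = |r|² = 0.01244, T = 0.9876.

R = 0.0124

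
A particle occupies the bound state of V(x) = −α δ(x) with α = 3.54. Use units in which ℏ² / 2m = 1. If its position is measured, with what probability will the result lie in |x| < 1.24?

P = 0.988

The normalised bound state is ψ = √κ e^{−κ|x|} with κ = mα/ℏ² = 1.770.
P(|x| < d) = ∫_{−d}^{d} κ e^{−2κ|x|} dx = 1 − e^{−2κd} = 1 − e^{−4.390} = 0.9876.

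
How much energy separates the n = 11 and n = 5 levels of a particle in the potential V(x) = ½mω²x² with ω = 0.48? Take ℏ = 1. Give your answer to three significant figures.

ΔE = 2.88

E_n = ℏω(n + ½), so ΔE = (11 − 5) ℏω = 6 × 0.48 = 2.880.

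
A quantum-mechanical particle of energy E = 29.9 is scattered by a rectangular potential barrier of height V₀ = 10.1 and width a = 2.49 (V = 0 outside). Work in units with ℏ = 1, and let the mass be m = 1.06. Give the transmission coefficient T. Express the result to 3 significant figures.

Above the barrier the interior wavenumber is k₂ = √(2m(E − V₀))/ℏ = 6.479, giving phase k₂a = 16.13.
T = [1 + V₀² sin²(k₂a) / (4E(E − V₀))]⁻¹ = 1/1.007 = 0.993.

T = 0.993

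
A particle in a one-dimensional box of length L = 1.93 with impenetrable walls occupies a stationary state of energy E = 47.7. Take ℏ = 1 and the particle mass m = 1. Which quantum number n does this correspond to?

From E_n = n²π²ℏ²/(2mL²) invert to n = √(2mL²E)/(πℏ).
n = (1.93/π) × √(2 × 1 × 47.7) = 6.000 → n = 6.

n = 6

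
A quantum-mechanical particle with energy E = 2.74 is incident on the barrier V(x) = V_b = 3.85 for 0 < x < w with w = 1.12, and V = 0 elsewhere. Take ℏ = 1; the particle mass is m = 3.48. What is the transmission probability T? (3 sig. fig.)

T = 0.00647

E < V_b: inside the barrier ψ ∝ e^{±κx} with κ = √(2m(V_b − E))/ℏ = 2.779.
κw = 3.113, sinh(κw) = 11.22.
The exact tunnelling result is T⁻¹ = 1 + V_b² sinh²(κw) / [4E(V_b − E)] = 154.4, so T = 0.00647.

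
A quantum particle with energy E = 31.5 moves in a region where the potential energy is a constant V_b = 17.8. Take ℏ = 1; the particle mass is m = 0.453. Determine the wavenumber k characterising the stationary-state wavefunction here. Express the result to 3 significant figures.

k = 3.52

With E > V_b the solution is oscillatory, ψ ∝ e^{±ikx} with k = √(2m(E − V_b))/ℏ.
k = √(2 × 0.453 × 13.7) = 3.523.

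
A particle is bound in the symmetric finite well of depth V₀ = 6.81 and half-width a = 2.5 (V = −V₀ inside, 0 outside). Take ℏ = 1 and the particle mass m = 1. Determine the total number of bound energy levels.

N = 6

Define the well-strength parameter z₀ = (a/ℏ)√(2mV₀) = 2.5 × √(2·1·6.81) = 9.226.
A new bound state (alternating even/odd) appears each time z₀ passes a multiple of π/2, so N = ⌊2z₀/π⌋ + 1 = ⌊5.874⌋ + 1 = 6.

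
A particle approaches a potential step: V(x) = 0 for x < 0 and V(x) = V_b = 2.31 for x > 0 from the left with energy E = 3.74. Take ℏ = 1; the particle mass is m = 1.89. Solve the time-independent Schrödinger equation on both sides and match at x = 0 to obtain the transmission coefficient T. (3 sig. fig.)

T = 0.944

The wavenumbers are k₁ = √(2mE)/ℏ = 3.760 on the left and k₂ = √(2m(E − V_b))/ℏ = 2.325 on the right.
Continuity of ψ and ψ′ at the step yields the reflection amplitude r = (k₁ − k₂)/(k₁ + k₂) = 0.2358; thus R = |r|² = 0.05562, T = 0.9444.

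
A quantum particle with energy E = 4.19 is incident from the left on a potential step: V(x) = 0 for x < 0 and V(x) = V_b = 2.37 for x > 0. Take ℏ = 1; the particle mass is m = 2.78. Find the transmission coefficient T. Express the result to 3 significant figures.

On each side the TISE gives plane waves with k = √(2m(E − V))/ℏ: k₁ = √(2·2.78·4.19) = 4.827, k₂ = √(2·2.78·1.82) = 3.181.
Continuity of ψ and ψ′ at the step yields the reflection amplitude r = (k₁ − k₂)/(k₁ + k₂) = 0.2055; thus R = |r|² = 0.04223, T = 0.9578.

T = 0.958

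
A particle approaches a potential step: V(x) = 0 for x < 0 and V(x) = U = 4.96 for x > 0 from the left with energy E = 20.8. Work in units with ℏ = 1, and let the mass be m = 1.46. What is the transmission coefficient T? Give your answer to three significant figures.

On each side the TISE gives plane waves with k = √(2m(E − V))/ℏ: k₁ = √(2·1.46·20.8) = 7.793, k₂ = √(2·1.46·15.84) = 6.801.
Matching ψ and ψ′ at x = 0 gives r = (k₁ − k₂)/(k₁ + k₂), so R = r² = 0.004624 and T = 1 − R = 0.9954.

T = 0.995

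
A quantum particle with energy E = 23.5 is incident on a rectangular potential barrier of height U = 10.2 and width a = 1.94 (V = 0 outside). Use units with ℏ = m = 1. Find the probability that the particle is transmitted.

Above the barrier the interior wavenumber is k₂ = √(2m(E − U))/ℏ = 5.158, giving phase k₂a = 10.01.
T = [1 + U² sin²(k₂a) / (4E(E − U))]⁻¹ = 1/1.025 = 0.976.

T = 0.976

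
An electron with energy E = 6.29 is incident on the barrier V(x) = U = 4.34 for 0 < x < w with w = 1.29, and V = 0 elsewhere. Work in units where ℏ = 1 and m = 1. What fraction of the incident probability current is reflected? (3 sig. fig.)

E > U: inside the barrier k₂ = √(2m(E − U))/ℏ = 1.975, k₂w = 2.548.
T = [1 + U² sin²(k₂w) / (4E(E − U))]⁻¹ = 1/1.120 = 0.893.
R = 1 − T = 0.107.

R = 0.107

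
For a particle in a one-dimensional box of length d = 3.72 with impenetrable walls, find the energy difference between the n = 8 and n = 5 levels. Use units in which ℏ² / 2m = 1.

E_n = n²π²ℏ²/(2md²), so ΔE = (8² − 5²) π²ℏ²/(2md²).
ΔE = 39 × π² / (2 × 0.5 × 3.72²) = 27.81.

ΔE = 27.8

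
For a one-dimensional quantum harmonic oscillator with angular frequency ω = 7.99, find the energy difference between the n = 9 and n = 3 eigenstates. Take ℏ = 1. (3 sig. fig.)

ΔE = 47.9

E_n = ℏω(n + ½), so ΔE = (9 − 3) ℏω = 6 × 7.99 = 47.94.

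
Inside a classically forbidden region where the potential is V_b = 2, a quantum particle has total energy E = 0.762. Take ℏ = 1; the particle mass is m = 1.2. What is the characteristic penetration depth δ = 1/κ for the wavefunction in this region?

Since E < V_b the TISE in this region is ψ'' = κ²ψ with κ = √(2m(V_b − E))/ℏ.
κ = √(2 × 1.2 × 1.238) = 1.724. The penetration depth is δ = 1/κ = 0.580.

δ = 0.580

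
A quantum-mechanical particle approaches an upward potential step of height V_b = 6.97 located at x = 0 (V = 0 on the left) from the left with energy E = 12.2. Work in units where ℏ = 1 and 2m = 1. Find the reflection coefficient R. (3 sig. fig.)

The wavenumbers are k₁ = √(2mE)/ℏ = 3.493 on the left and k₂ = √(2m(E − V_b))/ℏ = 2.287 on the right.
Matching ψ and ψ′ at x = 0 gives r = (k₁ − k₂)/(k₁ + k₂), so R = r² = 0.04353 and T = 1 − R = 0.9565.

R = 0.0435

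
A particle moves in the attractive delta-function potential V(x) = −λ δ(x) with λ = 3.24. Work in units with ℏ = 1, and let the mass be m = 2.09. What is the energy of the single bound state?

The bound state is ψ(x) = √κ e^{−κ|x|}. The derivative jump ψ'(0⁺) − ψ'(0⁻) = −(2mλ/ℏ²)ψ(0) fixes κ = mλ/ℏ² = 6.772.
Then E = −ℏ²κ²/(2m) = −mλ²/(2ℏ²) = -10.97.

E = -11.0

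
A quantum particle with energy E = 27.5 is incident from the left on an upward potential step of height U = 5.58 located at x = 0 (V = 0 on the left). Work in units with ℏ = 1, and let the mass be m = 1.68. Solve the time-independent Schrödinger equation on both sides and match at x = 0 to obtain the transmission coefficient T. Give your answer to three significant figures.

The wavenumbers are k₁ = √(2mE)/ℏ = 9.612 on the left and k₂ = √(2m(E − U))/ℏ = 8.582 on the right.
Matching ψ and ψ′ at x = 0 gives r = (k₁ − k₂)/(k₁ + k₂), so R = r² = 0.003208 and T = 1 − R = 0.9968.

T = 0.997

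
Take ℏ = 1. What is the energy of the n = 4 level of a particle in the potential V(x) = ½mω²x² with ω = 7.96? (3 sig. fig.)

Using E_n = (n + ½)ℏω: E_4 = 4.5 × 7.96 = 35.82.

E = 35.8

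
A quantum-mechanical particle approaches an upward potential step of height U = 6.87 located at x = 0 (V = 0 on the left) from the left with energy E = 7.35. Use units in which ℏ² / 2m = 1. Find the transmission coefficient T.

On each side the TISE gives plane waves with k = √(2m(E − V))/ℏ: k₁ = √(2·½·7.35) = 2.711, k₂ = √(2·½·0.48) = 0.6928.
Matching ψ and ψ′ at x = 0 gives r = (k₁ − k₂)/(k₁ + k₂), so R = r² = 0.3516 and T = 1 − R = 0.6484.

T = 0.648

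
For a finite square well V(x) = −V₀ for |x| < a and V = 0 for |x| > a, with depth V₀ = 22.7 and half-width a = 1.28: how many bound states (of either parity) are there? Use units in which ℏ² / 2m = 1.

The dimensionless depth is z₀ = a√(2mV₀)/ℏ = 1.28 × √(22.70) = 6.098.
The even/odd transcendental equations gain one root per π/2 in z₀, giving N = 1 + ⌊2z₀/π⌋ = 1 + ⌊3.882⌋ = 4.

N = 4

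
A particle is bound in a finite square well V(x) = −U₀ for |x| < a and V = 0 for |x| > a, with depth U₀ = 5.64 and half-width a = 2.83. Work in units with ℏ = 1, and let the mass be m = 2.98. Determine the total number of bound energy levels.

The dimensionless depth is z₀ = a√(2mU₀)/ℏ = 2.83 × √(33.61) = 16.41.
A new bound state (alternating even/odd) appears each time z₀ passes a multiple of π/2, so N = ⌊2z₀/π⌋ + 1 = ⌊10.45⌋ + 1 = 11.

N = 11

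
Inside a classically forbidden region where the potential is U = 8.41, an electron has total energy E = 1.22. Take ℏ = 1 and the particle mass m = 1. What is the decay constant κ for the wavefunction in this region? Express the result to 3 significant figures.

Since E < U the TISE in this region is ψ'' = κ²ψ with κ = √(2m(U − E))/ℏ.
κ = √(2 × 1 × 7.19) = 3.792.

κ = 3.79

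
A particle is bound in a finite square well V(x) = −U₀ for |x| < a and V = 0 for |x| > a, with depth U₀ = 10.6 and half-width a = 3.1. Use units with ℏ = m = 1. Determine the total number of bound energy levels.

The dimensionless depth is z₀ = a√(2mU₀)/ℏ = 3.1 × √(21.20) = 14.27.
The even/odd transcendental equations gain one root per π/2 in z₀, giving N = 1 + ⌊2z₀/π⌋ = 1 + ⌊9.087⌋ = 10.

N = 10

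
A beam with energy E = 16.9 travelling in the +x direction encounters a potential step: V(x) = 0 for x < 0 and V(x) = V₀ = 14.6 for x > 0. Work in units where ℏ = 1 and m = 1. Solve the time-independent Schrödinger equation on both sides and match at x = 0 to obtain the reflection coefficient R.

The wavenumbers are k₁ = √(2mE)/ℏ = 5.814 on the left and k₂ = √(2m(E − V₀))/ℏ = 2.145 on the right.
Continuity of ψ and ψ′ at the step yields the reflection amplitude r = (k₁ − k₂)/(k₁ + k₂) = 0.4610; thus R = |r|² = 0.2125, T = 0.7875.

R = 0.213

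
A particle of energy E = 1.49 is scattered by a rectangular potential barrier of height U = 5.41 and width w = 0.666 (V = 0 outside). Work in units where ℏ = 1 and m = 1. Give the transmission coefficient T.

T = 0.0745

Since E < U the interior solution is evanescent with decay constant κ = √(2m(U − E))/ℏ = 2.800.
κw = 1.865, sinh(κw) = 3.150.
Matching ψ, ψ′ at both faces gives T = [1 + U² sinh²(κw) / (4E(U − E))]⁻¹ = 1/13.43 = 0.0745.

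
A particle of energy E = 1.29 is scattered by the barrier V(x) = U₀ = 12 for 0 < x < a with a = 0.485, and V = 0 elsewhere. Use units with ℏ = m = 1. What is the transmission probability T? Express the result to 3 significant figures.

T = 0.0173

E < U₀: inside the barrier ψ ∝ e^{±κx} with κ = √(2m(U₀ − E))/ℏ = 4.628.
κa = 2.245, sinh(κa) = 4.666.
Matching ψ, ψ′ at both faces gives T = [1 + U₀² sinh²(κa) / (4E(U₀ − E))]⁻¹ = 1/57.72 = 0.0173.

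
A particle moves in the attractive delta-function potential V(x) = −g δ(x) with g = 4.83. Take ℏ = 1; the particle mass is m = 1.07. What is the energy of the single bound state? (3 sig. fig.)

The bound state is ψ(x) = √κ e^{−κ|x|}. The derivative jump ψ'(0⁺) − ψ'(0⁻) = −(2mg/ℏ²)ψ(0) fixes κ = mg/ℏ² = 5.168.
Then E = −ℏ²κ²/(2m) = −mg²/(2ℏ²) = -12.48.

E = -12.5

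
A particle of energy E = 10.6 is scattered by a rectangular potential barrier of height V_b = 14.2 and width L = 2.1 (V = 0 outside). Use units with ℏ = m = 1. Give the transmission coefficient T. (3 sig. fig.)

E < V_b: inside the barrier ψ ∝ e^{±κx} with κ = √(2m(V_b − E))/ℏ = 2.683.
κL = 5.635, sinh(κL) = 140.0.
The exact tunnelling result is T⁻¹ = 1 + V_b² sinh²(κL) / [4E(V_b − E)] = 25900, so T = 0.0000386.

T = 0.0000386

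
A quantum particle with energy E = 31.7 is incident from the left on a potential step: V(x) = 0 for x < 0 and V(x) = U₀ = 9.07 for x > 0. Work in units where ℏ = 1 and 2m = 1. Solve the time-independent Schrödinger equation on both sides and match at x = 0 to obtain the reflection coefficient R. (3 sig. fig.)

The wavenumbers are k₁ = √(2mE)/ℏ = 5.630 on the left and k₂ = √(2m(E − U₀))/ℏ = 4.757 on the right.
Continuity of ψ and ψ′ at the step yields the reflection amplitude r = (k₁ − k₂)/(k₁ + k₂) = 0.08406; thus R = |r|² = 0.007066, T = 0.9929.

R = 0.00707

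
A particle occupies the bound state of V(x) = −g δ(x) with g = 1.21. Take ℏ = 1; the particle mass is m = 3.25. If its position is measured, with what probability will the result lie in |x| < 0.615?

P = 0.992

The normalised bound state is ψ = √κ e^{−κ|x|} with κ = mg/ℏ² = 3.933.
P(|x| < d) = ∫_{−d}^{d} κ e^{−2κ|x|} dx = 1 − e^{−2κd} = 1 − e^{−4.837} = 0.9921.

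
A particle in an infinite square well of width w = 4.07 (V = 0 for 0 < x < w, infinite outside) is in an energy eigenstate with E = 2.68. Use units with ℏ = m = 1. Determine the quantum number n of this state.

n = 3

From E_n = n²π²ℏ²/(2mw²) invert to n = √(2mw²E)/(πℏ).
n = (4.07/π) × √(2 × 1 × 2.68) = 2.999 → n = 3.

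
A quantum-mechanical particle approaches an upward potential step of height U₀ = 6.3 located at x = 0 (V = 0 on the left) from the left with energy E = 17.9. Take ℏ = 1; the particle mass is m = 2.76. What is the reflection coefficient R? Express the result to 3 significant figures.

R = 0.0117

On each side the TISE gives plane waves with k = √(2m(E − V))/ℏ: k₁ = √(2·2.76·17.9) = 9.940, k₂ = √(2·2.76·11.6) = 8.002.
Continuity of ψ and ψ′ at the step yields the reflection amplitude r = (k₁ − k₂)/(k₁ + k₂) = 0.1080; thus R = |r|² = 0.01167, T = 0.9883.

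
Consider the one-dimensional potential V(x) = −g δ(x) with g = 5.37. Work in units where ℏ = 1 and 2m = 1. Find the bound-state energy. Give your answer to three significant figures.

For x ≠ 0 the bound state is ψ ∝ e^{−κ|x|}; integrating the TISE across the delta gives the cusp condition 2κ = 2mg/ℏ², so κ = 2.685.
Then E = −ℏ²κ²/(2m) = −mg²/(2ℏ²) = -7.209.

E = -7.21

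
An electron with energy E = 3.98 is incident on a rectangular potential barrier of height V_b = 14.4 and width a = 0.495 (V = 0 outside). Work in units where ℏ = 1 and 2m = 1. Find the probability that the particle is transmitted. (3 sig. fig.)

T = 0.125

Since E < V_b the interior solution is evanescent with decay constant κ = √(2m(V_b − E))/ℏ = 3.228.
κa = 1.598, sinh(κa) = 2.370.
Matching ψ, ψ′ at both faces gives T = [1 + V_b² sinh²(κa) / (4E(V_b − E))]⁻¹ = 1/8.022 = 0.125.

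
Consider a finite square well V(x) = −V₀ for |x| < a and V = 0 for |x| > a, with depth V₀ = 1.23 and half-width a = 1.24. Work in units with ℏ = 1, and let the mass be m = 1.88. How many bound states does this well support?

N = 2

The dimensionless depth is z₀ = a√(2mV₀)/ℏ = 1.24 × √(4.625) = 2.667.
The even/odd transcendental equations gain one root per π/2 in z₀, giving N = 1 + ⌊2z₀/π⌋ = 1 + ⌊1.698⌋ = 2.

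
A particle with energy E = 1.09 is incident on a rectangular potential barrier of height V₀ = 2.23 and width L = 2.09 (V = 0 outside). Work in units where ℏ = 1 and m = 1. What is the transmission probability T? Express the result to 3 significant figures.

Since E < V₀ the interior solution is evanescent with decay constant κ = √(2m(V₀ − E))/ℏ = 1.510.
κL = 3.156, sinh(κL) = 11.71.
The exact tunnelling result is T⁻¹ = 1 + V₀² sinh²(κL) / [4E(V₀ − E)] = 138.3, so T = 0.00723.

T = 0.00723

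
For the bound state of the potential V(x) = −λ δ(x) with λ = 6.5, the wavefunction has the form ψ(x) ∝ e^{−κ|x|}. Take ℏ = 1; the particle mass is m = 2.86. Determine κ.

κ = 18.6

Integrating the TISE across x = 0 gives the cusp condition ψ'(0⁺) − ψ'(0⁻) = −(2mλ/ℏ²)ψ(0).
With ψ ∝ e^{−κ|x|} this yields −2κ = −2mλ/ℏ², so κ = mλ/ℏ² = 18.59.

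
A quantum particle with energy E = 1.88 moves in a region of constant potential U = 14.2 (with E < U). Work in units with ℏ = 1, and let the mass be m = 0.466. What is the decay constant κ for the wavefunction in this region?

κ = 3.39

Since E < U the TISE in this region is ψ'' = κ²ψ with κ = √(2m(U − E))/ℏ.
κ = √(2 × 0.466 × 12.32) = 3.389.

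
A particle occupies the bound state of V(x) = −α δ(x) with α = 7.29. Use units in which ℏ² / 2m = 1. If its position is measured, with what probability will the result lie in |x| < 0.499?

The normalised bound state is ψ = √κ e^{−κ|x|} with κ = mα/ℏ² = 3.645.
P(|x| < d) = ∫_{−d}^{d} κ e^{−2κ|x|} dx = 1 − e^{−2κd} = 1 − e^{−3.638} = 0.9737.

P = 0.974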